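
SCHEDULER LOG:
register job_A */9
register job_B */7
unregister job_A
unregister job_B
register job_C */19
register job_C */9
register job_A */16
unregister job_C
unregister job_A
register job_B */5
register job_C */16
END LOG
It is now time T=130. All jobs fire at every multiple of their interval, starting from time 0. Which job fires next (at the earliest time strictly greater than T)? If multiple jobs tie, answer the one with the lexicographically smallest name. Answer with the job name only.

Answer: job_B

Derivation:
Op 1: register job_A */9 -> active={job_A:*/9}
Op 2: register job_B */7 -> active={job_A:*/9, job_B:*/7}
Op 3: unregister job_A -> active={job_B:*/7}
Op 4: unregister job_B -> active={}
Op 5: register job_C */19 -> active={job_C:*/19}
Op 6: register job_C */9 -> active={job_C:*/9}
Op 7: register job_A */16 -> active={job_A:*/16, job_C:*/9}
Op 8: unregister job_C -> active={job_A:*/16}
Op 9: unregister job_A -> active={}
Op 10: register job_B */5 -> active={job_B:*/5}
Op 11: register job_C */16 -> active={job_B:*/5, job_C:*/16}
  job_B: interval 5, next fire after T=130 is 135
  job_C: interval 16, next fire after T=130 is 144
Earliest = 135, winner (lex tiebreak) = job_B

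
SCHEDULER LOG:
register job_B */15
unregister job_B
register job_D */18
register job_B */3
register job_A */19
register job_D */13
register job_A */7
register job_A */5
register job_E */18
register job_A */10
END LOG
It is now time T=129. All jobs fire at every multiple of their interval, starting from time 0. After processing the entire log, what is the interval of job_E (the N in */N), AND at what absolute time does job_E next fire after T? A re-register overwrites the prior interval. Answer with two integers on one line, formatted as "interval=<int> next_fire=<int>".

Answer: interval=18 next_fire=144

Derivation:
Op 1: register job_B */15 -> active={job_B:*/15}
Op 2: unregister job_B -> active={}
Op 3: register job_D */18 -> active={job_D:*/18}
Op 4: register job_B */3 -> active={job_B:*/3, job_D:*/18}
Op 5: register job_A */19 -> active={job_A:*/19, job_B:*/3, job_D:*/18}
Op 6: register job_D */13 -> active={job_A:*/19, job_B:*/3, job_D:*/13}
Op 7: register job_A */7 -> active={job_A:*/7, job_B:*/3, job_D:*/13}
Op 8: register job_A */5 -> active={job_A:*/5, job_B:*/3, job_D:*/13}
Op 9: register job_E */18 -> active={job_A:*/5, job_B:*/3, job_D:*/13, job_E:*/18}
Op 10: register job_A */10 -> active={job_A:*/10, job_B:*/3, job_D:*/13, job_E:*/18}
Final interval of job_E = 18
Next fire of job_E after T=129: (129//18+1)*18 = 144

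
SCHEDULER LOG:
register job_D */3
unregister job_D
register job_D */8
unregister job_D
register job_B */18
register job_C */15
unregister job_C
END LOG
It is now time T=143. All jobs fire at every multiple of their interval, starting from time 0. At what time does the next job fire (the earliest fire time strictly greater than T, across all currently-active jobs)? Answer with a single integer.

Op 1: register job_D */3 -> active={job_D:*/3}
Op 2: unregister job_D -> active={}
Op 3: register job_D */8 -> active={job_D:*/8}
Op 4: unregister job_D -> active={}
Op 5: register job_B */18 -> active={job_B:*/18}
Op 6: register job_C */15 -> active={job_B:*/18, job_C:*/15}
Op 7: unregister job_C -> active={job_B:*/18}
  job_B: interval 18, next fire after T=143 is 144
Earliest fire time = 144 (job job_B)

Answer: 144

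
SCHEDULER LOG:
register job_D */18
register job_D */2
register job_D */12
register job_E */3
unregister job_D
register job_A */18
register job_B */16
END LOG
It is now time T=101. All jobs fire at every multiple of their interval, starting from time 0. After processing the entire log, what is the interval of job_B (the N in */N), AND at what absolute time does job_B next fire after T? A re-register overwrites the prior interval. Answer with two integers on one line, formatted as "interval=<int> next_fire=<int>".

Op 1: register job_D */18 -> active={job_D:*/18}
Op 2: register job_D */2 -> active={job_D:*/2}
Op 3: register job_D */12 -> active={job_D:*/12}
Op 4: register job_E */3 -> active={job_D:*/12, job_E:*/3}
Op 5: unregister job_D -> active={job_E:*/3}
Op 6: register job_A */18 -> active={job_A:*/18, job_E:*/3}
Op 7: register job_B */16 -> active={job_A:*/18, job_B:*/16, job_E:*/3}
Final interval of job_B = 16
Next fire of job_B after T=101: (101//16+1)*16 = 112

Answer: interval=16 next_fire=112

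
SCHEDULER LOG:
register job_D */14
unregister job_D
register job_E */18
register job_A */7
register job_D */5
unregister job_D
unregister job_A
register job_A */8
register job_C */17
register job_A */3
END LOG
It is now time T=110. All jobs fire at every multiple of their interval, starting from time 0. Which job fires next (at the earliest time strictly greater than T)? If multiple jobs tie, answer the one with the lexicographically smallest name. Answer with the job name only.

Op 1: register job_D */14 -> active={job_D:*/14}
Op 2: unregister job_D -> active={}
Op 3: register job_E */18 -> active={job_E:*/18}
Op 4: register job_A */7 -> active={job_A:*/7, job_E:*/18}
Op 5: register job_D */5 -> active={job_A:*/7, job_D:*/5, job_E:*/18}
Op 6: unregister job_D -> active={job_A:*/7, job_E:*/18}
Op 7: unregister job_A -> active={job_E:*/18}
Op 8: register job_A */8 -> active={job_A:*/8, job_E:*/18}
Op 9: register job_C */17 -> active={job_A:*/8, job_C:*/17, job_E:*/18}
Op 10: register job_A */3 -> active={job_A:*/3, job_C:*/17, job_E:*/18}
  job_A: interval 3, next fire after T=110 is 111
  job_C: interval 17, next fire after T=110 is 119
  job_E: interval 18, next fire after T=110 is 126
Earliest = 111, winner (lex tiebreak) = job_A

Answer: job_A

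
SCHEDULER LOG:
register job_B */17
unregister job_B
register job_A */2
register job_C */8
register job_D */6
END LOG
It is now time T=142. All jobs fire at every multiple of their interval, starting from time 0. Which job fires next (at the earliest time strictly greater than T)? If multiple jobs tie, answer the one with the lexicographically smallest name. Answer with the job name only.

Op 1: register job_B */17 -> active={job_B:*/17}
Op 2: unregister job_B -> active={}
Op 3: register job_A */2 -> active={job_A:*/2}
Op 4: register job_C */8 -> active={job_A:*/2, job_C:*/8}
Op 5: register job_D */6 -> active={job_A:*/2, job_C:*/8, job_D:*/6}
  job_A: interval 2, next fire after T=142 is 144
  job_C: interval 8, next fire after T=142 is 144
  job_D: interval 6, next fire after T=142 is 144
Earliest = 144, winner (lex tiebreak) = job_A

Answer: job_A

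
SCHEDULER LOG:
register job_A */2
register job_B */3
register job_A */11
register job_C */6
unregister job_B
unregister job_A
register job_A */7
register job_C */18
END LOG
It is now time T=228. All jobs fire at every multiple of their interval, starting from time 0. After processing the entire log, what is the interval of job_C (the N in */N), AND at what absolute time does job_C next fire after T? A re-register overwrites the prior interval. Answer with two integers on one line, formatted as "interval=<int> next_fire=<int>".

Answer: interval=18 next_fire=234

Derivation:
Op 1: register job_A */2 -> active={job_A:*/2}
Op 2: register job_B */3 -> active={job_A:*/2, job_B:*/3}
Op 3: register job_A */11 -> active={job_A:*/11, job_B:*/3}
Op 4: register job_C */6 -> active={job_A:*/11, job_B:*/3, job_C:*/6}
Op 5: unregister job_B -> active={job_A:*/11, job_C:*/6}
Op 6: unregister job_A -> active={job_C:*/6}
Op 7: register job_A */7 -> active={job_A:*/7, job_C:*/6}
Op 8: register job_C */18 -> active={job_A:*/7, job_C:*/18}
Final interval of job_C = 18
Next fire of job_C after T=228: (228//18+1)*18 = 234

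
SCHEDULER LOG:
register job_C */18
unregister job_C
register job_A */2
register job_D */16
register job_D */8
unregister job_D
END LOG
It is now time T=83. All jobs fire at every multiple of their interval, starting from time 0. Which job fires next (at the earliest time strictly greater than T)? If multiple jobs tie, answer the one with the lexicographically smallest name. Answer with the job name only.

Answer: job_A

Derivation:
Op 1: register job_C */18 -> active={job_C:*/18}
Op 2: unregister job_C -> active={}
Op 3: register job_A */2 -> active={job_A:*/2}
Op 4: register job_D */16 -> active={job_A:*/2, job_D:*/16}
Op 5: register job_D */8 -> active={job_A:*/2, job_D:*/8}
Op 6: unregister job_D -> active={job_A:*/2}
  job_A: interval 2, next fire after T=83 is 84
Earliest = 84, winner (lex tiebreak) = job_A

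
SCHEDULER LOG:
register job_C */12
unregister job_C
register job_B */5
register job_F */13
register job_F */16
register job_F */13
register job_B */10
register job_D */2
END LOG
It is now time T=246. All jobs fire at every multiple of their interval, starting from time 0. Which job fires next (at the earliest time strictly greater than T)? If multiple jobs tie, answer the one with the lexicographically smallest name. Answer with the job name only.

Answer: job_F

Derivation:
Op 1: register job_C */12 -> active={job_C:*/12}
Op 2: unregister job_C -> active={}
Op 3: register job_B */5 -> active={job_B:*/5}
Op 4: register job_F */13 -> active={job_B:*/5, job_F:*/13}
Op 5: register job_F */16 -> active={job_B:*/5, job_F:*/16}
Op 6: register job_F */13 -> active={job_B:*/5, job_F:*/13}
Op 7: register job_B */10 -> active={job_B:*/10, job_F:*/13}
Op 8: register job_D */2 -> active={job_B:*/10, job_D:*/2, job_F:*/13}
  job_B: interval 10, next fire after T=246 is 250
  job_D: interval 2, next fire after T=246 is 248
  job_F: interval 13, next fire after T=246 is 247
Earliest = 247, winner (lex tiebreak) = job_F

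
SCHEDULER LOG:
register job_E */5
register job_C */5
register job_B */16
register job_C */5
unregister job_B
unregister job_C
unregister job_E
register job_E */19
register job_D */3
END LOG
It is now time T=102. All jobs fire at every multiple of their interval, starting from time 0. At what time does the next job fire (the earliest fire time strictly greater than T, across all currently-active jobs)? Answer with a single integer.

Op 1: register job_E */5 -> active={job_E:*/5}
Op 2: register job_C */5 -> active={job_C:*/5, job_E:*/5}
Op 3: register job_B */16 -> active={job_B:*/16, job_C:*/5, job_E:*/5}
Op 4: register job_C */5 -> active={job_B:*/16, job_C:*/5, job_E:*/5}
Op 5: unregister job_B -> active={job_C:*/5, job_E:*/5}
Op 6: unregister job_C -> active={job_E:*/5}
Op 7: unregister job_E -> active={}
Op 8: register job_E */19 -> active={job_E:*/19}
Op 9: register job_D */3 -> active={job_D:*/3, job_E:*/19}
  job_D: interval 3, next fire after T=102 is 105
  job_E: interval 19, next fire after T=102 is 114
Earliest fire time = 105 (job job_D)

Answer: 105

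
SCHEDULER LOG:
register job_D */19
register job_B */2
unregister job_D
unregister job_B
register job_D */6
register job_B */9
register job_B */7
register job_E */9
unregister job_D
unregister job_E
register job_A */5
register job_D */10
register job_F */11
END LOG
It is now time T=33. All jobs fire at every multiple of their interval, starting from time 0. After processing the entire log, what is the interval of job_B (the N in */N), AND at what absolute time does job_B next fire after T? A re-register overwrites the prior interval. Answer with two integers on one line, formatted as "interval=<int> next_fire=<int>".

Answer: interval=7 next_fire=35

Derivation:
Op 1: register job_D */19 -> active={job_D:*/19}
Op 2: register job_B */2 -> active={job_B:*/2, job_D:*/19}
Op 3: unregister job_D -> active={job_B:*/2}
Op 4: unregister job_B -> active={}
Op 5: register job_D */6 -> active={job_D:*/6}
Op 6: register job_B */9 -> active={job_B:*/9, job_D:*/6}
Op 7: register job_B */7 -> active={job_B:*/7, job_D:*/6}
Op 8: register job_E */9 -> active={job_B:*/7, job_D:*/6, job_E:*/9}
Op 9: unregister job_D -> active={job_B:*/7, job_E:*/9}
Op 10: unregister job_E -> active={job_B:*/7}
Op 11: register job_A */5 -> active={job_A:*/5, job_B:*/7}
Op 12: register job_D */10 -> active={job_A:*/5, job_B:*/7, job_D:*/10}
Op 13: register job_F */11 -> active={job_A:*/5, job_B:*/7, job_D:*/10, job_F:*/11}
Final interval of job_B = 7
Next fire of job_B after T=33: (33//7+1)*7 = 35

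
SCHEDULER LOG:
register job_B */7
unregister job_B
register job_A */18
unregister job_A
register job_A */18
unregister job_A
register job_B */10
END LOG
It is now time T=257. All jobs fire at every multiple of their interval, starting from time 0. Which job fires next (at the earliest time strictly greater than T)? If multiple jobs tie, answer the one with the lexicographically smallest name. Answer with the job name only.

Answer: job_B

Derivation:
Op 1: register job_B */7 -> active={job_B:*/7}
Op 2: unregister job_B -> active={}
Op 3: register job_A */18 -> active={job_A:*/18}
Op 4: unregister job_A -> active={}
Op 5: register job_A */18 -> active={job_A:*/18}
Op 6: unregister job_A -> active={}
Op 7: register job_B */10 -> active={job_B:*/10}
  job_B: interval 10, next fire after T=257 is 260
Earliest = 260, winner (lex tiebreak) = job_B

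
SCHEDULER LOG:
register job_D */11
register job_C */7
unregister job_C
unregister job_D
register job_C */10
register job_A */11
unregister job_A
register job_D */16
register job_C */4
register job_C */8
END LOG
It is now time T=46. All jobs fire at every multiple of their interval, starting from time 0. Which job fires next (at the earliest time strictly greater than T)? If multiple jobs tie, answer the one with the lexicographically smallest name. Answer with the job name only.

Op 1: register job_D */11 -> active={job_D:*/11}
Op 2: register job_C */7 -> active={job_C:*/7, job_D:*/11}
Op 3: unregister job_C -> active={job_D:*/11}
Op 4: unregister job_D -> active={}
Op 5: register job_C */10 -> active={job_C:*/10}
Op 6: register job_A */11 -> active={job_A:*/11, job_C:*/10}
Op 7: unregister job_A -> active={job_C:*/10}
Op 8: register job_D */16 -> active={job_C:*/10, job_D:*/16}
Op 9: register job_C */4 -> active={job_C:*/4, job_D:*/16}
Op 10: register job_C */8 -> active={job_C:*/8, job_D:*/16}
  job_C: interval 8, next fire after T=46 is 48
  job_D: interval 16, next fire after T=46 is 48
Earliest = 48, winner (lex tiebreak) = job_C

Answer: job_C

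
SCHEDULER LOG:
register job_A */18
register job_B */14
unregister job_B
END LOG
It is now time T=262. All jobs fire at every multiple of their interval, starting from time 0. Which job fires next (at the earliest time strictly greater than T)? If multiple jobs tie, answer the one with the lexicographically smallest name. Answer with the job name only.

Answer: job_A

Derivation:
Op 1: register job_A */18 -> active={job_A:*/18}
Op 2: register job_B */14 -> active={job_A:*/18, job_B:*/14}
Op 3: unregister job_B -> active={job_A:*/18}
  job_A: interval 18, next fire after T=262 is 270
Earliest = 270, winner (lex tiebreak) = job_A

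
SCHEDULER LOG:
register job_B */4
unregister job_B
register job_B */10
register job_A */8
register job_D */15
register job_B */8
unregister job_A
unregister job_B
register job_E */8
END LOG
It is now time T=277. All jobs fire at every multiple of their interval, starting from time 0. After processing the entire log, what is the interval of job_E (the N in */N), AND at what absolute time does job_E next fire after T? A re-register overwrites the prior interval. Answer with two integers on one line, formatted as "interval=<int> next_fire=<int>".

Op 1: register job_B */4 -> active={job_B:*/4}
Op 2: unregister job_B -> active={}
Op 3: register job_B */10 -> active={job_B:*/10}
Op 4: register job_A */8 -> active={job_A:*/8, job_B:*/10}
Op 5: register job_D */15 -> active={job_A:*/8, job_B:*/10, job_D:*/15}
Op 6: register job_B */8 -> active={job_A:*/8, job_B:*/8, job_D:*/15}
Op 7: unregister job_A -> active={job_B:*/8, job_D:*/15}
Op 8: unregister job_B -> active={job_D:*/15}
Op 9: register job_E */8 -> active={job_D:*/15, job_E:*/8}
Final interval of job_E = 8
Next fire of job_E after T=277: (277//8+1)*8 = 280

Answer: interval=8 next_fire=280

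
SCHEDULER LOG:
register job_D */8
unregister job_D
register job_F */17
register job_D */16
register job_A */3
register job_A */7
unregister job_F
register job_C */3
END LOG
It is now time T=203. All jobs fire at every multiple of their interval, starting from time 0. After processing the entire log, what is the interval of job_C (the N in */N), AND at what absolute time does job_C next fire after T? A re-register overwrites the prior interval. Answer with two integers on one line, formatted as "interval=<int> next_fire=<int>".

Op 1: register job_D */8 -> active={job_D:*/8}
Op 2: unregister job_D -> active={}
Op 3: register job_F */17 -> active={job_F:*/17}
Op 4: register job_D */16 -> active={job_D:*/16, job_F:*/17}
Op 5: register job_A */3 -> active={job_A:*/3, job_D:*/16, job_F:*/17}
Op 6: register job_A */7 -> active={job_A:*/7, job_D:*/16, job_F:*/17}
Op 7: unregister job_F -> active={job_A:*/7, job_D:*/16}
Op 8: register job_C */3 -> active={job_A:*/7, job_C:*/3, job_D:*/16}
Final interval of job_C = 3
Next fire of job_C after T=203: (203//3+1)*3 = 204

Answer: interval=3 next_fire=204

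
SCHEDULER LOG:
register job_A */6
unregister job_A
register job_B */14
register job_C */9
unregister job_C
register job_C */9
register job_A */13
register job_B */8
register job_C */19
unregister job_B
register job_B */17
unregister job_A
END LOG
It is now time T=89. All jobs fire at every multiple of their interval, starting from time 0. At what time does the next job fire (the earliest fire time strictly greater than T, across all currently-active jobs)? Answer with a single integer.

Answer: 95

Derivation:
Op 1: register job_A */6 -> active={job_A:*/6}
Op 2: unregister job_A -> active={}
Op 3: register job_B */14 -> active={job_B:*/14}
Op 4: register job_C */9 -> active={job_B:*/14, job_C:*/9}
Op 5: unregister job_C -> active={job_B:*/14}
Op 6: register job_C */9 -> active={job_B:*/14, job_C:*/9}
Op 7: register job_A */13 -> active={job_A:*/13, job_B:*/14, job_C:*/9}
Op 8: register job_B */8 -> active={job_A:*/13, job_B:*/8, job_C:*/9}
Op 9: register job_C */19 -> active={job_A:*/13, job_B:*/8, job_C:*/19}
Op 10: unregister job_B -> active={job_A:*/13, job_C:*/19}
Op 11: register job_B */17 -> active={job_A:*/13, job_B:*/17, job_C:*/19}
Op 12: unregister job_A -> active={job_B:*/17, job_C:*/19}
  job_B: interval 17, next fire after T=89 is 102
  job_C: interval 19, next fire after T=89 is 95
Earliest fire time = 95 (job job_C)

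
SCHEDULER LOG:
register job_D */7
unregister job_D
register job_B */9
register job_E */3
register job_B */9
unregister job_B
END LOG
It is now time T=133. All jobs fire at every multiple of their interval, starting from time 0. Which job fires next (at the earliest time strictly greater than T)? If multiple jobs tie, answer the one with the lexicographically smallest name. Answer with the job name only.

Op 1: register job_D */7 -> active={job_D:*/7}
Op 2: unregister job_D -> active={}
Op 3: register job_B */9 -> active={job_B:*/9}
Op 4: register job_E */3 -> active={job_B:*/9, job_E:*/3}
Op 5: register job_B */9 -> active={job_B:*/9, job_E:*/3}
Op 6: unregister job_B -> active={job_E:*/3}
  job_E: interval 3, next fire after T=133 is 135
Earliest = 135, winner (lex tiebreak) = job_E

Answer: job_E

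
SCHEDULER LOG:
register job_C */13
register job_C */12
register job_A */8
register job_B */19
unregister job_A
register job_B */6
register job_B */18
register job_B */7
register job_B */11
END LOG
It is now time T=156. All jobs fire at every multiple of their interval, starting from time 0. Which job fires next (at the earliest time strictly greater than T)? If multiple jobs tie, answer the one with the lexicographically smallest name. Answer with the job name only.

Op 1: register job_C */13 -> active={job_C:*/13}
Op 2: register job_C */12 -> active={job_C:*/12}
Op 3: register job_A */8 -> active={job_A:*/8, job_C:*/12}
Op 4: register job_B */19 -> active={job_A:*/8, job_B:*/19, job_C:*/12}
Op 5: unregister job_A -> active={job_B:*/19, job_C:*/12}
Op 6: register job_B */6 -> active={job_B:*/6, job_C:*/12}
Op 7: register job_B */18 -> active={job_B:*/18, job_C:*/12}
Op 8: register job_B */7 -> active={job_B:*/7, job_C:*/12}
Op 9: register job_B */11 -> active={job_B:*/11, job_C:*/12}
  job_B: interval 11, next fire after T=156 is 165
  job_C: interval 12, next fire after T=156 is 168
Earliest = 165, winner (lex tiebreak) = job_B

Answer: job_B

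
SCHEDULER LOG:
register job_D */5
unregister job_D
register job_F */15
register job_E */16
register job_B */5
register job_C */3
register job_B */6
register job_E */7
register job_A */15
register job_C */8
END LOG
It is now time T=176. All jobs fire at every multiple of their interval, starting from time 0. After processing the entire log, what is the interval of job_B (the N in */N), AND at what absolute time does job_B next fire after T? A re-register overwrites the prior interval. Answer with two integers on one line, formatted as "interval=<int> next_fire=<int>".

Op 1: register job_D */5 -> active={job_D:*/5}
Op 2: unregister job_D -> active={}
Op 3: register job_F */15 -> active={job_F:*/15}
Op 4: register job_E */16 -> active={job_E:*/16, job_F:*/15}
Op 5: register job_B */5 -> active={job_B:*/5, job_E:*/16, job_F:*/15}
Op 6: register job_C */3 -> active={job_B:*/5, job_C:*/3, job_E:*/16, job_F:*/15}
Op 7: register job_B */6 -> active={job_B:*/6, job_C:*/3, job_E:*/16, job_F:*/15}
Op 8: register job_E */7 -> active={job_B:*/6, job_C:*/3, job_E:*/7, job_F:*/15}
Op 9: register job_A */15 -> active={job_A:*/15, job_B:*/6, job_C:*/3, job_E:*/7, job_F:*/15}
Op 10: register job_C */8 -> active={job_A:*/15, job_B:*/6, job_C:*/8, job_E:*/7, job_F:*/15}
Final interval of job_B = 6
Next fire of job_B after T=176: (176//6+1)*6 = 180

Answer: interval=6 next_fire=180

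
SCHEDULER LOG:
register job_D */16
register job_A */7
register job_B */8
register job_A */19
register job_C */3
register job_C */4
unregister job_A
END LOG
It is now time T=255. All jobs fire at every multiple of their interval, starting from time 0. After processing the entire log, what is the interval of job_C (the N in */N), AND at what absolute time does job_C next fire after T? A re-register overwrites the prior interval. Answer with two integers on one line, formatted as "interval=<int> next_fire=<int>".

Answer: interval=4 next_fire=256

Derivation:
Op 1: register job_D */16 -> active={job_D:*/16}
Op 2: register job_A */7 -> active={job_A:*/7, job_D:*/16}
Op 3: register job_B */8 -> active={job_A:*/7, job_B:*/8, job_D:*/16}
Op 4: register job_A */19 -> active={job_A:*/19, job_B:*/8, job_D:*/16}
Op 5: register job_C */3 -> active={job_A:*/19, job_B:*/8, job_C:*/3, job_D:*/16}
Op 6: register job_C */4 -> active={job_A:*/19, job_B:*/8, job_C:*/4, job_D:*/16}
Op 7: unregister job_A -> active={job_B:*/8, job_C:*/4, job_D:*/16}
Final interval of job_C = 4
Next fire of job_C after T=255: (255//4+1)*4 = 256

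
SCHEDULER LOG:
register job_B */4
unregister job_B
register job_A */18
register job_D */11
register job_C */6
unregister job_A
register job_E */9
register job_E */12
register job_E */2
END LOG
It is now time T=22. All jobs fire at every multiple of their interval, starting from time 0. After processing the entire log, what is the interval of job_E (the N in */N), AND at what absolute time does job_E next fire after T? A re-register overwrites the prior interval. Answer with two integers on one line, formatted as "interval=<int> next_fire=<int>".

Answer: interval=2 next_fire=24

Derivation:
Op 1: register job_B */4 -> active={job_B:*/4}
Op 2: unregister job_B -> active={}
Op 3: register job_A */18 -> active={job_A:*/18}
Op 4: register job_D */11 -> active={job_A:*/18, job_D:*/11}
Op 5: register job_C */6 -> active={job_A:*/18, job_C:*/6, job_D:*/11}
Op 6: unregister job_A -> active={job_C:*/6, job_D:*/11}
Op 7: register job_E */9 -> active={job_C:*/6, job_D:*/11, job_E:*/9}
Op 8: register job_E */12 -> active={job_C:*/6, job_D:*/11, job_E:*/12}
Op 9: register job_E */2 -> active={job_C:*/6, job_D:*/11, job_E:*/2}
Final interval of job_E = 2
Next fire of job_E after T=22: (22//2+1)*2 = 24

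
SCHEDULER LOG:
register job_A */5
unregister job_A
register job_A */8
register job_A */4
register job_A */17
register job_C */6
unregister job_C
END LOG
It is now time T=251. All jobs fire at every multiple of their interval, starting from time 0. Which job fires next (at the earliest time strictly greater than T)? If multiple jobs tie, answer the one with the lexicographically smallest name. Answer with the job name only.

Op 1: register job_A */5 -> active={job_A:*/5}
Op 2: unregister job_A -> active={}
Op 3: register job_A */8 -> active={job_A:*/8}
Op 4: register job_A */4 -> active={job_A:*/4}
Op 5: register job_A */17 -> active={job_A:*/17}
Op 6: register job_C */6 -> active={job_A:*/17, job_C:*/6}
Op 7: unregister job_C -> active={job_A:*/17}
  job_A: interval 17, next fire after T=251 is 255
Earliest = 255, winner (lex tiebreak) = job_A

Answer: job_A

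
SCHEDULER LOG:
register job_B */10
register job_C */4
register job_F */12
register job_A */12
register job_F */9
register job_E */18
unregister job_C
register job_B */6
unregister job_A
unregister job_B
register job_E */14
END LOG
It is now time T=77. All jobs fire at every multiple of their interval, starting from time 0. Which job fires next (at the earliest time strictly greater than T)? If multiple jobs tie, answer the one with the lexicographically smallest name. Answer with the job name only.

Answer: job_F

Derivation:
Op 1: register job_B */10 -> active={job_B:*/10}
Op 2: register job_C */4 -> active={job_B:*/10, job_C:*/4}
Op 3: register job_F */12 -> active={job_B:*/10, job_C:*/4, job_F:*/12}
Op 4: register job_A */12 -> active={job_A:*/12, job_B:*/10, job_C:*/4, job_F:*/12}
Op 5: register job_F */9 -> active={job_A:*/12, job_B:*/10, job_C:*/4, job_F:*/9}
Op 6: register job_E */18 -> active={job_A:*/12, job_B:*/10, job_C:*/4, job_E:*/18, job_F:*/9}
Op 7: unregister job_C -> active={job_A:*/12, job_B:*/10, job_E:*/18, job_F:*/9}
Op 8: register job_B */6 -> active={job_A:*/12, job_B:*/6, job_E:*/18, job_F:*/9}
Op 9: unregister job_A -> active={job_B:*/6, job_E:*/18, job_F:*/9}
Op 10: unregister job_B -> active={job_E:*/18, job_F:*/9}
Op 11: register job_E */14 -> active={job_E:*/14, job_F:*/9}
  job_E: interval 14, next fire after T=77 is 84
  job_F: interval 9, next fire after T=77 is 81
Earliest = 81, winner (lex tiebreak) = job_F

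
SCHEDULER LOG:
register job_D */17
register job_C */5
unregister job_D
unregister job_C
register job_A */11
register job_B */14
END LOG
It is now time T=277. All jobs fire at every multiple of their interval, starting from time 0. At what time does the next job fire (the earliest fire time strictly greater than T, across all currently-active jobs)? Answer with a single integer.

Op 1: register job_D */17 -> active={job_D:*/17}
Op 2: register job_C */5 -> active={job_C:*/5, job_D:*/17}
Op 3: unregister job_D -> active={job_C:*/5}
Op 4: unregister job_C -> active={}
Op 5: register job_A */11 -> active={job_A:*/11}
Op 6: register job_B */14 -> active={job_A:*/11, job_B:*/14}
  job_A: interval 11, next fire after T=277 is 286
  job_B: interval 14, next fire after T=277 is 280
Earliest fire time = 280 (job job_B)

Answer: 280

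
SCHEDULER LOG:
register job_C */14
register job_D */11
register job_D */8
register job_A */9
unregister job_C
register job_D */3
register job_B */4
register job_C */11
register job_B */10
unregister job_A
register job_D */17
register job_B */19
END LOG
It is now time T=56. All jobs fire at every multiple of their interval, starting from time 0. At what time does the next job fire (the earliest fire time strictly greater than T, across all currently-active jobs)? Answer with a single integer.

Op 1: register job_C */14 -> active={job_C:*/14}
Op 2: register job_D */11 -> active={job_C:*/14, job_D:*/11}
Op 3: register job_D */8 -> active={job_C:*/14, job_D:*/8}
Op 4: register job_A */9 -> active={job_A:*/9, job_C:*/14, job_D:*/8}
Op 5: unregister job_C -> active={job_A:*/9, job_D:*/8}
Op 6: register job_D */3 -> active={job_A:*/9, job_D:*/3}
Op 7: register job_B */4 -> active={job_A:*/9, job_B:*/4, job_D:*/3}
Op 8: register job_C */11 -> active={job_A:*/9, job_B:*/4, job_C:*/11, job_D:*/3}
Op 9: register job_B */10 -> active={job_A:*/9, job_B:*/10, job_C:*/11, job_D:*/3}
Op 10: unregister job_A -> active={job_B:*/10, job_C:*/11, job_D:*/3}
Op 11: register job_D */17 -> active={job_B:*/10, job_C:*/11, job_D:*/17}
Op 12: register job_B */19 -> active={job_B:*/19, job_C:*/11, job_D:*/17}
  job_B: interval 19, next fire after T=56 is 57
  job_C: interval 11, next fire after T=56 is 66
  job_D: interval 17, next fire after T=56 is 68
Earliest fire time = 57 (job job_B)

Answer: 57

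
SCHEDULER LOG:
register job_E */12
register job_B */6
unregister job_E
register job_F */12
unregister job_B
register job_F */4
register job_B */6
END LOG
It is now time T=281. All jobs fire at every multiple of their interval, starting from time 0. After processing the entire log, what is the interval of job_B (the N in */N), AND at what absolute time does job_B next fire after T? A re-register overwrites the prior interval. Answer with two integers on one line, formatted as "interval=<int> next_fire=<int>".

Op 1: register job_E */12 -> active={job_E:*/12}
Op 2: register job_B */6 -> active={job_B:*/6, job_E:*/12}
Op 3: unregister job_E -> active={job_B:*/6}
Op 4: register job_F */12 -> active={job_B:*/6, job_F:*/12}
Op 5: unregister job_B -> active={job_F:*/12}
Op 6: register job_F */4 -> active={job_F:*/4}
Op 7: register job_B */6 -> active={job_B:*/6, job_F:*/4}
Final interval of job_B = 6
Next fire of job_B after T=281: (281//6+1)*6 = 282

Answer: interval=6 next_fire=282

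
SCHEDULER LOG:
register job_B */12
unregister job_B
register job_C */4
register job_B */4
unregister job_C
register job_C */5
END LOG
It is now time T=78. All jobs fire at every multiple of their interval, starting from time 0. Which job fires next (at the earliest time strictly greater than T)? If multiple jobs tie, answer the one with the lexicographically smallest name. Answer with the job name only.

Answer: job_B

Derivation:
Op 1: register job_B */12 -> active={job_B:*/12}
Op 2: unregister job_B -> active={}
Op 3: register job_C */4 -> active={job_C:*/4}
Op 4: register job_B */4 -> active={job_B:*/4, job_C:*/4}
Op 5: unregister job_C -> active={job_B:*/4}
Op 6: register job_C */5 -> active={job_B:*/4, job_C:*/5}
  job_B: interval 4, next fire after T=78 is 80
  job_C: interval 5, next fire after T=78 is 80
Earliest = 80, winner (lex tiebreak) = job_B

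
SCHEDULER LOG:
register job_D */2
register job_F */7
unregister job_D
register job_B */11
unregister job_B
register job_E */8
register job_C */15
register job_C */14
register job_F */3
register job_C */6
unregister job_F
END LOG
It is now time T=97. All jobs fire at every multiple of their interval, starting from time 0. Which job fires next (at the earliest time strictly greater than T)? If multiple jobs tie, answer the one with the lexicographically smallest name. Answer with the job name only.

Answer: job_C

Derivation:
Op 1: register job_D */2 -> active={job_D:*/2}
Op 2: register job_F */7 -> active={job_D:*/2, job_F:*/7}
Op 3: unregister job_D -> active={job_F:*/7}
Op 4: register job_B */11 -> active={job_B:*/11, job_F:*/7}
Op 5: unregister job_B -> active={job_F:*/7}
Op 6: register job_E */8 -> active={job_E:*/8, job_F:*/7}
Op 7: register job_C */15 -> active={job_C:*/15, job_E:*/8, job_F:*/7}
Op 8: register job_C */14 -> active={job_C:*/14, job_E:*/8, job_F:*/7}
Op 9: register job_F */3 -> active={job_C:*/14, job_E:*/8, job_F:*/3}
Op 10: register job_C */6 -> active={job_C:*/6, job_E:*/8, job_F:*/3}
Op 11: unregister job_F -> active={job_C:*/6, job_E:*/8}
  job_C: interval 6, next fire after T=97 is 102
  job_E: interval 8, next fire after T=97 is 104
Earliest = 102, winner (lex tiebreak) = job_C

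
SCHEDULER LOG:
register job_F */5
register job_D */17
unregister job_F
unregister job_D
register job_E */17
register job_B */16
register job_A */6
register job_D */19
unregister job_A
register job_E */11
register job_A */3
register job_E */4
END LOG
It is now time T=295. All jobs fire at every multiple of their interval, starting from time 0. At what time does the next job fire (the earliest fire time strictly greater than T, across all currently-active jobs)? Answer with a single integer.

Op 1: register job_F */5 -> active={job_F:*/5}
Op 2: register job_D */17 -> active={job_D:*/17, job_F:*/5}
Op 3: unregister job_F -> active={job_D:*/17}
Op 4: unregister job_D -> active={}
Op 5: register job_E */17 -> active={job_E:*/17}
Op 6: register job_B */16 -> active={job_B:*/16, job_E:*/17}
Op 7: register job_A */6 -> active={job_A:*/6, job_B:*/16, job_E:*/17}
Op 8: register job_D */19 -> active={job_A:*/6, job_B:*/16, job_D:*/19, job_E:*/17}
Op 9: unregister job_A -> active={job_B:*/16, job_D:*/19, job_E:*/17}
Op 10: register job_E */11 -> active={job_B:*/16, job_D:*/19, job_E:*/11}
Op 11: register job_A */3 -> active={job_A:*/3, job_B:*/16, job_D:*/19, job_E:*/11}
Op 12: register job_E */4 -> active={job_A:*/3, job_B:*/16, job_D:*/19, job_E:*/4}
  job_A: interval 3, next fire after T=295 is 297
  job_B: interval 16, next fire after T=295 is 304
  job_D: interval 19, next fire after T=295 is 304
  job_E: interval 4, next fire after T=295 is 296
Earliest fire time = 296 (job job_E)

Answer: 296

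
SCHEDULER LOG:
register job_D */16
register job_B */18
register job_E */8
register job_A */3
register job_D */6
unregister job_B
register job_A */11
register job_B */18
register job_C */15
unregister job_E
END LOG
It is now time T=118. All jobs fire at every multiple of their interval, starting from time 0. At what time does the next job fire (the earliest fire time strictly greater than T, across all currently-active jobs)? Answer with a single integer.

Answer: 120

Derivation:
Op 1: register job_D */16 -> active={job_D:*/16}
Op 2: register job_B */18 -> active={job_B:*/18, job_D:*/16}
Op 3: register job_E */8 -> active={job_B:*/18, job_D:*/16, job_E:*/8}
Op 4: register job_A */3 -> active={job_A:*/3, job_B:*/18, job_D:*/16, job_E:*/8}
Op 5: register job_D */6 -> active={job_A:*/3, job_B:*/18, job_D:*/6, job_E:*/8}
Op 6: unregister job_B -> active={job_A:*/3, job_D:*/6, job_E:*/8}
Op 7: register job_A */11 -> active={job_A:*/11, job_D:*/6, job_E:*/8}
Op 8: register job_B */18 -> active={job_A:*/11, job_B:*/18, job_D:*/6, job_E:*/8}
Op 9: register job_C */15 -> active={job_A:*/11, job_B:*/18, job_C:*/15, job_D:*/6, job_E:*/8}
Op 10: unregister job_E -> active={job_A:*/11, job_B:*/18, job_C:*/15, job_D:*/6}
  job_A: interval 11, next fire after T=118 is 121
  job_B: interval 18, next fire after T=118 is 126
  job_C: interval 15, next fire after T=118 is 120
  job_D: interval 6, next fire after T=118 is 120
Earliest fire time = 120 (job job_C)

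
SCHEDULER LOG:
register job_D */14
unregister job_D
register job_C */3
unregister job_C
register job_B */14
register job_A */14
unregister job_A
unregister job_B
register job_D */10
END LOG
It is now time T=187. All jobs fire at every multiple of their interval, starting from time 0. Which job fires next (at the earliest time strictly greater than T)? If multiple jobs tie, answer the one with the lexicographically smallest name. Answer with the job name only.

Op 1: register job_D */14 -> active={job_D:*/14}
Op 2: unregister job_D -> active={}
Op 3: register job_C */3 -> active={job_C:*/3}
Op 4: unregister job_C -> active={}
Op 5: register job_B */14 -> active={job_B:*/14}
Op 6: register job_A */14 -> active={job_A:*/14, job_B:*/14}
Op 7: unregister job_A -> active={job_B:*/14}
Op 8: unregister job_B -> active={}
Op 9: register job_D */10 -> active={job_D:*/10}
  job_D: interval 10, next fire after T=187 is 190
Earliest = 190, winner (lex tiebreak) = job_D

Answer: job_D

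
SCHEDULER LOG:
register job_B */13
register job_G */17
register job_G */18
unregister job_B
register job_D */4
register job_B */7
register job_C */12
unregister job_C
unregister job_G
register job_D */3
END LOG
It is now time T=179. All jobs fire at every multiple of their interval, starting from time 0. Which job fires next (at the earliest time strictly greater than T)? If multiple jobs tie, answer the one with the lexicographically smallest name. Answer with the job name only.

Answer: job_D

Derivation:
Op 1: register job_B */13 -> active={job_B:*/13}
Op 2: register job_G */17 -> active={job_B:*/13, job_G:*/17}
Op 3: register job_G */18 -> active={job_B:*/13, job_G:*/18}
Op 4: unregister job_B -> active={job_G:*/18}
Op 5: register job_D */4 -> active={job_D:*/4, job_G:*/18}
Op 6: register job_B */7 -> active={job_B:*/7, job_D:*/4, job_G:*/18}
Op 7: register job_C */12 -> active={job_B:*/7, job_C:*/12, job_D:*/4, job_G:*/18}
Op 8: unregister job_C -> active={job_B:*/7, job_D:*/4, job_G:*/18}
Op 9: unregister job_G -> active={job_B:*/7, job_D:*/4}
Op 10: register job_D */3 -> active={job_B:*/7, job_D:*/3}
  job_B: interval 7, next fire after T=179 is 182
  job_D: interval 3, next fire after T=179 is 180
Earliest = 180, winner (lex tiebreak) = job_D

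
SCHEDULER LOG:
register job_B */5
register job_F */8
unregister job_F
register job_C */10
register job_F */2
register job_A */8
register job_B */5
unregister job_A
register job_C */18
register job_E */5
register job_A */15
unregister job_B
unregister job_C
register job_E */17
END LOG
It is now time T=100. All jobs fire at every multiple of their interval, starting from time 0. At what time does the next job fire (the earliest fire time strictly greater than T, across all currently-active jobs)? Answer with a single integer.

Op 1: register job_B */5 -> active={job_B:*/5}
Op 2: register job_F */8 -> active={job_B:*/5, job_F:*/8}
Op 3: unregister job_F -> active={job_B:*/5}
Op 4: register job_C */10 -> active={job_B:*/5, job_C:*/10}
Op 5: register job_F */2 -> active={job_B:*/5, job_C:*/10, job_F:*/2}
Op 6: register job_A */8 -> active={job_A:*/8, job_B:*/5, job_C:*/10, job_F:*/2}
Op 7: register job_B */5 -> active={job_A:*/8, job_B:*/5, job_C:*/10, job_F:*/2}
Op 8: unregister job_A -> active={job_B:*/5, job_C:*/10, job_F:*/2}
Op 9: register job_C */18 -> active={job_B:*/5, job_C:*/18, job_F:*/2}
Op 10: register job_E */5 -> active={job_B:*/5, job_C:*/18, job_E:*/5, job_F:*/2}
Op 11: register job_A */15 -> active={job_A:*/15, job_B:*/5, job_C:*/18, job_E:*/5, job_F:*/2}
Op 12: unregister job_B -> active={job_A:*/15, job_C:*/18, job_E:*/5, job_F:*/2}
Op 13: unregister job_C -> active={job_A:*/15, job_E:*/5, job_F:*/2}
Op 14: register job_E */17 -> active={job_A:*/15, job_E:*/17, job_F:*/2}
  job_A: interval 15, next fire after T=100 is 105
  job_E: interval 17, next fire after T=100 is 102
  job_F: interval 2, next fire after T=100 is 102
Earliest fire time = 102 (job job_E)

Answer: 102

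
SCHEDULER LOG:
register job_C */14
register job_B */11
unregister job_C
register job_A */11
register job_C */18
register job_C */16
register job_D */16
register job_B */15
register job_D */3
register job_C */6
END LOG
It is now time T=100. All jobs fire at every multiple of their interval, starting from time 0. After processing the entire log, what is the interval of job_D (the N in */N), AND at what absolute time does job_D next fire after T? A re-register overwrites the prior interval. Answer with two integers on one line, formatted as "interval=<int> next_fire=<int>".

Op 1: register job_C */14 -> active={job_C:*/14}
Op 2: register job_B */11 -> active={job_B:*/11, job_C:*/14}
Op 3: unregister job_C -> active={job_B:*/11}
Op 4: register job_A */11 -> active={job_A:*/11, job_B:*/11}
Op 5: register job_C */18 -> active={job_A:*/11, job_B:*/11, job_C:*/18}
Op 6: register job_C */16 -> active={job_A:*/11, job_B:*/11, job_C:*/16}
Op 7: register job_D */16 -> active={job_A:*/11, job_B:*/11, job_C:*/16, job_D:*/16}
Op 8: register job_B */15 -> active={job_A:*/11, job_B:*/15, job_C:*/16, job_D:*/16}
Op 9: register job_D */3 -> active={job_A:*/11, job_B:*/15, job_C:*/16, job_D:*/3}
Op 10: register job_C */6 -> active={job_A:*/11, job_B:*/15, job_C:*/6, job_D:*/3}
Final interval of job_D = 3
Next fire of job_D after T=100: (100//3+1)*3 = 102

Answer: interval=3 next_fire=102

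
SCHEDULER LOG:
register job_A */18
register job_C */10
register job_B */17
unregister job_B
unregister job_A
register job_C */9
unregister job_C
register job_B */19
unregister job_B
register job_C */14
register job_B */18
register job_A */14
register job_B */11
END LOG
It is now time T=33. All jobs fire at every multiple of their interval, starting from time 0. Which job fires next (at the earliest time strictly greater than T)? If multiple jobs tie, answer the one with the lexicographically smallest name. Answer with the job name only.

Answer: job_A

Derivation:
Op 1: register job_A */18 -> active={job_A:*/18}
Op 2: register job_C */10 -> active={job_A:*/18, job_C:*/10}
Op 3: register job_B */17 -> active={job_A:*/18, job_B:*/17, job_C:*/10}
Op 4: unregister job_B -> active={job_A:*/18, job_C:*/10}
Op 5: unregister job_A -> active={job_C:*/10}
Op 6: register job_C */9 -> active={job_C:*/9}
Op 7: unregister job_C -> active={}
Op 8: register job_B */19 -> active={job_B:*/19}
Op 9: unregister job_B -> active={}
Op 10: register job_C */14 -> active={job_C:*/14}
Op 11: register job_B */18 -> active={job_B:*/18, job_C:*/14}
Op 12: register job_A */14 -> active={job_A:*/14, job_B:*/18, job_C:*/14}
Op 13: register job_B */11 -> active={job_A:*/14, job_B:*/11, job_C:*/14}
  job_A: interval 14, next fire after T=33 is 42
  job_B: interval 11, next fire after T=33 is 44
  job_C: interval 14, next fire after T=33 is 42
Earliest = 42, winner (lex tiebreak) = job_A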